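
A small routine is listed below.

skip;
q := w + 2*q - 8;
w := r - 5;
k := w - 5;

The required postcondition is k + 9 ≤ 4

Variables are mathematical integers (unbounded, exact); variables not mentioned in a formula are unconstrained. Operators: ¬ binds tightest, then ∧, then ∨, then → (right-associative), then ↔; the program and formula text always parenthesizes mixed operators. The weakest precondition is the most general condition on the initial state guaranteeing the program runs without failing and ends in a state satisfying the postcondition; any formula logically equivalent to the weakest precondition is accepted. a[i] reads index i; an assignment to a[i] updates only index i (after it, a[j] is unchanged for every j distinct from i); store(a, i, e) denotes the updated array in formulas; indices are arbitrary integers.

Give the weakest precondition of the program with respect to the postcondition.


Working backward. After the program, the postcondition k + 9 ≤ 4 must hold; in canonical form it is k ≤ -5.
Before k := w - 5: w ≤ 0
Before w := r - 5: r ≤ 5
Before q := w + 2*q - 8: r ≤ 5
Before skip: r ≤ 5
Answer: WP = r ≤ 5


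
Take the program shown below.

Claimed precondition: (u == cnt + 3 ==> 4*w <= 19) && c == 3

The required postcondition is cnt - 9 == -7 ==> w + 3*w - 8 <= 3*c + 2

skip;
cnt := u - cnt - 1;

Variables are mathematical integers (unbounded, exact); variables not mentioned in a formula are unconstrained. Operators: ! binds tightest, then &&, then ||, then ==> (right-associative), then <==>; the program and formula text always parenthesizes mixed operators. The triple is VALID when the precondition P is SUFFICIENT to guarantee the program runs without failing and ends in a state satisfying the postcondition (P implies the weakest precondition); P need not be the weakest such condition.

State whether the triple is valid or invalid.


Working backward. After the program, the postcondition cnt - 9 == -7 ==> w + 3*w - 8 <= 3*c + 2 must hold; in canonical form it is cnt == 2 ==> 4*w <= 3*c + 10.
Before cnt := u - cnt - 1: u == cnt + 3 ==> 4*w <= 3*c + 10
Before skip: u == cnt + 3 ==> 4*w <= 3*c + 10
The weakest precondition is u == cnt + 3 ==> 4*w <= 3*c + 10.
Check whether (u == cnt + 3 ==> 4*w <= 19) && c == 3 implies it.
Every state satisfying the precondition satisfies the weakest precondition: the implication holds.
Answer: valid


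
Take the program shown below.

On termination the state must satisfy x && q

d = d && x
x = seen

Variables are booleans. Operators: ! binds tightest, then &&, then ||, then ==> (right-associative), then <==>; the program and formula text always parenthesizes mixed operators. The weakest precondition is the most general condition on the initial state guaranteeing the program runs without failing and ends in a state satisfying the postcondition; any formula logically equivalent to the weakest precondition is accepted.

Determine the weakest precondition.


Working backward. After the program, x && q must hold.
Before x := seen: seen && q
Before d := d && x: seen && q
Answer: WP = seen && q


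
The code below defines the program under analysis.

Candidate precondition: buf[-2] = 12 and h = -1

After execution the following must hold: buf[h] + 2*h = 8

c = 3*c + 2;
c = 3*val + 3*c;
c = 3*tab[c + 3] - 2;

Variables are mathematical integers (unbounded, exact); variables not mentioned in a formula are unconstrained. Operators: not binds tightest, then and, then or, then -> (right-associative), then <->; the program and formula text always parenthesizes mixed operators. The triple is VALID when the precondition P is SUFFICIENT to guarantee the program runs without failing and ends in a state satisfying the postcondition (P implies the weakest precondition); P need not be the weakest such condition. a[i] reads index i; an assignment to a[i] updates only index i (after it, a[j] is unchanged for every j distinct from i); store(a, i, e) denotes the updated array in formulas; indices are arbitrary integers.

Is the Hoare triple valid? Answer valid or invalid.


Working backward. After the program, buf[h] + 2*h = 8 must hold.
Before c := 3*tab[c + 3] - 2: buf[h] + 2*h = 8
Before c := 3*val + 3*c: buf[h] + 2*h = 8
Before c := 3*c + 2: buf[h] + 2*h = 8
The weakest precondition is buf[h] + 2*h = 8.
Check whether buf[-2] = 12 and h = -1 implies it.
Countermodel: at the initial state buf = {[-2] = 12, [-1] = 2, elsewhere 2}, h = -1, the precondition holds but the weakest precondition fails.
Answer: invalid


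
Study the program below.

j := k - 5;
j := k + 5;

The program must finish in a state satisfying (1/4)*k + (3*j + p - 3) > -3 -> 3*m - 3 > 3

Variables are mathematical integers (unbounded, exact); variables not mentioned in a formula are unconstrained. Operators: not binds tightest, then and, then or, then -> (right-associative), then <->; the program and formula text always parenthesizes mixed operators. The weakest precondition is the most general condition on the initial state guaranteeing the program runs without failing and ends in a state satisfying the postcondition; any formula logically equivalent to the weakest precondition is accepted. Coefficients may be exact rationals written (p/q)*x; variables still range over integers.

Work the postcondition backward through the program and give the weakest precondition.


Working backward. After the program, the postcondition (1/4)*k + (3*j + p - 3) > -3 -> 3*m - 3 > 3 must hold; in canonical form it is 3*j + (1/4)*k + p > 0 -> 3*m > 6.
Before j := k + 5: (13/4)*k + p > -15 -> 3*m > 6
Before j := k - 5: (13/4)*k + p > -15 -> 3*m > 6
Answer: WP = (13/4)*k + p > -15 -> 3*m > 6


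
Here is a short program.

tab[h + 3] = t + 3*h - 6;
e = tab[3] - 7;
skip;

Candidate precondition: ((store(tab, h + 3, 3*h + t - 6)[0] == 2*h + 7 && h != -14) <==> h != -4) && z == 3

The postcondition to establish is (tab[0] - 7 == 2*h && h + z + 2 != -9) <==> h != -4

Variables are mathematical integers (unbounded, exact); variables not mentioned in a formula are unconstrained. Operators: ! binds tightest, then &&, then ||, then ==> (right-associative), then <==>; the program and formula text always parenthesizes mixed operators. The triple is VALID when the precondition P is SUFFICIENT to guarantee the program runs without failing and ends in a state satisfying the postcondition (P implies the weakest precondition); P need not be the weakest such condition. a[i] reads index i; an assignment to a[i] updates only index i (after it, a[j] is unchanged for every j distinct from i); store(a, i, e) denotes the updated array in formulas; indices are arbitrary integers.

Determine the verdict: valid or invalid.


Working backward. After the program, the postcondition (tab[0] - 7 == 2*h && h + z + 2 != -9) <==> h != -4 must hold; in canonical form it is (tab[0] == 2*h + 7 && h + z != -11) <==> h != -4.
Before skip: (tab[0] == 2*h + 7 && h + z != -11) <==> h != -4
Before e := tab[3] - 7: (tab[0] == 2*h + 7 && h + z != -11) <==> h != -4
Before tab[h + 3] := t + 3*h - 6: (store(tab, h + 3, 3*h + t - 6)[0] == 2*h + 7 && h + z != -11) <==> h != -4
The weakest precondition is (store(tab, h + 3, 3*h + t - 6)[0] == 2*h + 7 && h + z != -11) <==> h != -4.
Check whether ((store(tab, h + 3, 3*h + t - 6)[0] == 2*h + 7 && h != -14) <==> h != -4) && z == 3 implies it.
Every state satisfying the precondition satisfies the weakest precondition: the implication holds.
Answer: valid


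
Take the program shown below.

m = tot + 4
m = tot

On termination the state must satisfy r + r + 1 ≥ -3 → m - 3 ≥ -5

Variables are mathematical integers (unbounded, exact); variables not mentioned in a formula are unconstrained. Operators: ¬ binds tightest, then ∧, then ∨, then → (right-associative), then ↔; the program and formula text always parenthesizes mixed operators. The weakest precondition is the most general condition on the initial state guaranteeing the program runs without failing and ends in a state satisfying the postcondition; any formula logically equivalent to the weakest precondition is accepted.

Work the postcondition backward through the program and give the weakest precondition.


Working backward. After the program, the postcondition r + r + 1 ≥ -3 → m - 3 ≥ -5 must hold; in canonical form it is 2*r ≥ -4 → m ≥ -2.
Before m := tot: 2*r ≥ -4 → tot ≥ -2
Before m := tot + 4: 2*r ≥ -4 → tot ≥ -2
Answer: WP = 2*r ≥ -4 → tot ≥ -2


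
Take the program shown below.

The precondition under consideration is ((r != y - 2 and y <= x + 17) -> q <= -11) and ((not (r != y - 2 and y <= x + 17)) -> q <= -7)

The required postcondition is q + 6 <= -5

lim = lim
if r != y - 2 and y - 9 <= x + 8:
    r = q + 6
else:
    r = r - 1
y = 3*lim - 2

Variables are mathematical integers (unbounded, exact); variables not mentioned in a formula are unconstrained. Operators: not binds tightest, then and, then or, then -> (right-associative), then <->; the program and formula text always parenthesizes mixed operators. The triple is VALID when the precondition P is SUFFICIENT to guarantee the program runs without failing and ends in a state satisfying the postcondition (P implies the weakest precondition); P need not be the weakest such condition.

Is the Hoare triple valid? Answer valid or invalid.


Working backward. After the program, the postcondition q + 6 <= -5 must hold; in canonical form it is q <= -11.
Before y := 3*lim - 2: q <= -11
Then branch requires q <= -11; else branch requires q <= -11.
Before the if: ((r != y - 2 and y <= x + 17) -> q <= -11) and ((not (r != y - 2 and y <= x + 17)) -> q <= -11)
Before lim := lim: ((r != y - 2 and y <= x + 17) -> q <= -11) and ((not (r != y - 2 and y <= x + 17)) -> q <= -11)
The weakest precondition is ((r != y - 2 and y <= x + 17) -> q <= -11) and ((not (r != y - 2 and y <= x + 17)) -> q <= -11).
Check whether ((r != y - 2 and y <= x + 17) -> q <= -11) and ((not (r != y - 2 and y <= x + 17)) -> q <= -7) implies it.
Countermodel: at the initial state q = -10, r = -2, x = 0, y = 0, the precondition holds but the weakest precondition fails.
Answer: invalid


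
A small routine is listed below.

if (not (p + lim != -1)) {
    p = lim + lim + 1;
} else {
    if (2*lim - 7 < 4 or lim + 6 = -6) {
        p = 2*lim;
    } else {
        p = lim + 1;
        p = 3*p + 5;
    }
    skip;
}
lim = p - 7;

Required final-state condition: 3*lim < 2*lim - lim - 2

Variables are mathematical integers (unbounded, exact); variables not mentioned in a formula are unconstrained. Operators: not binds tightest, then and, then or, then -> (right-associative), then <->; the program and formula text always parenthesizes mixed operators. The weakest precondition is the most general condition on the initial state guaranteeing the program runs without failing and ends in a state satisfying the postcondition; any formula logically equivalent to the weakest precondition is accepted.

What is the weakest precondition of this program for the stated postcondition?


Working backward. After the program, the postcondition 3*lim < 2*lim - lim - 2 must hold; in canonical form it is 2*lim < -2.
Before lim := p - 7: 2*p < 12
Then branch requires 4*lim < 10; else branch requires ((2*lim < 11 or lim = -12) -> 4*lim < 12) and ((not (2*lim < 11 or lim = -12)) -> 6*lim < -4).
Before the if: ((not (lim + p != -1)) -> 4*lim < 10) and (lim + p != -1 -> (((2*lim < 11 or lim = -12) -> 4*lim < 12) and ((not (2*lim < 11 or lim = -12)) -> 6*lim < -4)))
Answer: WP = ((not (lim + p != -1)) -> 4*lim < 10) and (lim + p != -1 -> (((2*lim < 11 or lim = -12) -> 4*lim < 12) and ((not (2*lim < 11 or lim = -12)) -> 6*lim < -4)))


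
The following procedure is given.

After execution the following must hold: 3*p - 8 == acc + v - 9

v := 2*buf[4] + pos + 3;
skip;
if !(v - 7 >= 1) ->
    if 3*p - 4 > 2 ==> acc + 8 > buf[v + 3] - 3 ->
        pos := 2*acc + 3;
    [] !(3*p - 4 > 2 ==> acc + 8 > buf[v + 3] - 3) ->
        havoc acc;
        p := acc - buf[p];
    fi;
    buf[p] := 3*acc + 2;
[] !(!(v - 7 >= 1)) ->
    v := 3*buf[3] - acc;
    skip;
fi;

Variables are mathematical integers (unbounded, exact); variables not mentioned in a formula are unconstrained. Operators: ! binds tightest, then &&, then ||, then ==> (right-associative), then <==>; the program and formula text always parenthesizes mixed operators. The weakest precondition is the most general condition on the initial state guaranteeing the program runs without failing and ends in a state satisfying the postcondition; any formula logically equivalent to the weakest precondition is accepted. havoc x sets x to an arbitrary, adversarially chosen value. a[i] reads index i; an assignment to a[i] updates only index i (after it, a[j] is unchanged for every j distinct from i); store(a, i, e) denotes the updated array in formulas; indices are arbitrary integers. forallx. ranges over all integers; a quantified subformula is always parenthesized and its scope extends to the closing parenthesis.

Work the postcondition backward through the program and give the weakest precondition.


Working backward. After the program, the postcondition 3*p - 8 == acc + v - 9 must hold; in canonical form it is 3*p == acc + v - 1.
Then branch requires ((3*p > 6 ==> acc > buf[v + 3] - 11) ==> 3*p == acc + v - 1) && ((!(3*p > 6 ==> acc > buf[v + 3] - 11)) ==> (forall acc_1. 2*acc_1 == 3*buf[p] + v - 1)); else branch requires 3*p == 3*buf[3] - 1.
Before the if: ((!(v >= 8)) ==> (((3*p > 6 ==> acc > buf[v + 3] - 11) ==> 3*p == acc + v - 1) && ((!(3*p > 6 ==> acc > buf[v + 3] - 11)) ==> (forall acc_1. 2*acc_1 == 3*buf[p] + v - 1)))) && (v >= 8 ==> 3*p == 3*buf[3] - 1)
Before skip: ((!(v >= 8)) ==> (((3*p > 6 ==> acc > buf[v + 3] - 11) ==> 3*p == acc + v - 1) && ((!(3*p > 6 ==> acc > buf[v + 3] - 11)) ==> (forall acc_1. 2*acc_1 == 3*buf[p] + v - 1)))) && (v >= 8 ==> 3*p == 3*buf[3] - 1)
Before v := 2*buf[4] + pos + 3: ((!(2*buf[4] + pos >= 5)) ==> (((3*p > 6 ==> acc > buf[2*buf[4] + pos + 6] - 11) ==> 3*p == 2*buf[4] + acc + pos + 2) && ((!(3*p > 6 ==> acc > buf[2*buf[4] + pos + 6] - 11)) ==> (forall acc_1. 2*acc_1 == 2*buf[4] + 3*buf[p] + pos + 2)))) && (2*buf[4] + pos >= 5 ==> 3*p == 3*buf[3] - 1)
Answer: WP = ((!(2*buf[4] + pos >= 5)) ==> (((3*p > 6 ==> acc > buf[2*buf[4] + pos + 6] - 11) ==> 3*p == 2*buf[4] + acc + pos + 2) && ((!(3*p > 6 ==> acc > buf[2*buf[4] + pos + 6] - 11)) ==> (forall acc_1. 2*acc_1 == 2*buf[4] + 3*buf[p] + pos + 2)))) && (2*buf[4] + pos >= 5 ==> 3*p == 3*buf[3] - 1)


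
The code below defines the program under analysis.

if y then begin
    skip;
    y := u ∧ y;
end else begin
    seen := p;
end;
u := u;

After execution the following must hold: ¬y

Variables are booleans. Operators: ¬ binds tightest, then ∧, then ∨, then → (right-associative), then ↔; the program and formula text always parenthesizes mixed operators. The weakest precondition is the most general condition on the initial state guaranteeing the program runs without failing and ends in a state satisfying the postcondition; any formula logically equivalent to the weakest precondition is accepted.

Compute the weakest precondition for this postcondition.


Working backward. After the program, ¬y must hold.
Before u := u: ¬y
Then branch requires ¬(u ∧ y); else branch requires ¬y.
Before the if: y → (¬(u ∧ y))
Answer: WP = y → (¬(u ∧ y))


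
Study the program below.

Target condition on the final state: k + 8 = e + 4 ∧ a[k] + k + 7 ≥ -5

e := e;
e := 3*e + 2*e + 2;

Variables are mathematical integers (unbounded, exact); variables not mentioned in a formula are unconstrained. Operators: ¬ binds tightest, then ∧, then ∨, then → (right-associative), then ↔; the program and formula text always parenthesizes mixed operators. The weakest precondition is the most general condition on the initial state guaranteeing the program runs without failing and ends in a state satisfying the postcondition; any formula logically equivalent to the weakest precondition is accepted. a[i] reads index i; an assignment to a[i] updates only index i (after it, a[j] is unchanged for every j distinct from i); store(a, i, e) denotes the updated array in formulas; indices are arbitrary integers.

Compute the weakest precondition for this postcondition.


Working backward. After the program, the postcondition k + 8 = e + 4 ∧ a[k] + k + 7 ≥ -5 must hold; in canonical form it is k = e - 4 ∧ a[k] + k ≥ -12.
Before e := 3*e + 2*e + 2: k = 5*e - 2 ∧ a[k] + k ≥ -12
Before e := e: k = 5*e - 2 ∧ a[k] + k ≥ -12
Answer: WP = k = 5*e - 2 ∧ a[k] + k ≥ -12


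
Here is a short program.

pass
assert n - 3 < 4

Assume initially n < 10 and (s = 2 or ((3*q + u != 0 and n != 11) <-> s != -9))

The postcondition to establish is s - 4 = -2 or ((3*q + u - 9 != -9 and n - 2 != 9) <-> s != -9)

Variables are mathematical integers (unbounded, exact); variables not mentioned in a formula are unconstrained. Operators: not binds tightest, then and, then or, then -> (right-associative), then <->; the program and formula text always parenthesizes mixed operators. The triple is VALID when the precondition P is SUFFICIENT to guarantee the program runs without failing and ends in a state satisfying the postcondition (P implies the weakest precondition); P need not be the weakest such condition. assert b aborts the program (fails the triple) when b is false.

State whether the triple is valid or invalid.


Working backward. After the program, the postcondition s - 4 = -2 or ((3*q + u - 9 != -9 and n - 2 != 9) <-> s != -9) must hold; in canonical form it is s = 2 or ((3*q + u != 0 and n != 11) <-> s != -9).
Before assert n - 3 < 4: n < 7 and (s = 2 or ((3*q + u != 0 and n != 11) <-> s != -9))
Before skip: n < 7 and (s = 2 or ((3*q + u != 0 and n != 11) <-> s != -9))
The weakest precondition is n < 7 and (s = 2 or ((3*q + u != 0 and n != 11) <-> s != -9)).
Check whether n < 10 and (s = 2 or ((3*q + u != 0 and n != 11) <-> s != -9)) implies it.
Countermodel: at the initial state n = 7, q = 0, s = -10, u = 1, the precondition holds but the weakest precondition fails.
Answer: invalid


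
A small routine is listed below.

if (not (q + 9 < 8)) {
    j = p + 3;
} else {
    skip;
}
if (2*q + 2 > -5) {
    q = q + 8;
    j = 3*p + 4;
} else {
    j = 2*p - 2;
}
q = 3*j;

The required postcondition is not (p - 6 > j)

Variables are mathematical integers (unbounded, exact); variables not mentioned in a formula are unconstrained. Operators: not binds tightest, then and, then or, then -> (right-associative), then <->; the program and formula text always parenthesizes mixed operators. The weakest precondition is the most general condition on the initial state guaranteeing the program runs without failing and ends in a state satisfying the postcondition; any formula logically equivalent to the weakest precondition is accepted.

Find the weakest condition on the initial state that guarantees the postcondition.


Working backward. After the program, the postcondition not (p - 6 > j) must hold; in canonical form it is not (p > j + 6).
Before q := 3*j: not (p > j + 6)
Then branch requires not (2*p < -10); else branch requires not (p < -4).
Before the if: (2*q > -7 -> (not (2*p < -10))) and ((not (2*q > -7)) -> (not (p < -4)))
Then branch requires (2*q > -7 -> (not (2*p < -10))) and ((not (2*q > -7)) -> (not (p < -4))); else branch requires (2*q > -7 -> (not (2*p < -10))) and ((not (2*q > -7)) -> (not (p < -4))).
Before the if: ((not (q < -1)) -> ((2*q > -7 -> (not (2*p < -10))) and ((not (2*q > -7)) -> (not (p < -4))))) and (q < -1 -> ((2*q > -7 -> (not (2*p < -10))) and ((not (2*q > -7)) -> (not (p < -4)))))
Answer: WP = ((not (q < -1)) -> ((2*q > -7 -> (not (2*p < -10))) and ((not (2*q > -7)) -> (not (p < -4))))) and (q < -1 -> ((2*q > -7 -> (not (2*p < -10))) and ((not (2*q > -7)) -> (not (p < -4)))))


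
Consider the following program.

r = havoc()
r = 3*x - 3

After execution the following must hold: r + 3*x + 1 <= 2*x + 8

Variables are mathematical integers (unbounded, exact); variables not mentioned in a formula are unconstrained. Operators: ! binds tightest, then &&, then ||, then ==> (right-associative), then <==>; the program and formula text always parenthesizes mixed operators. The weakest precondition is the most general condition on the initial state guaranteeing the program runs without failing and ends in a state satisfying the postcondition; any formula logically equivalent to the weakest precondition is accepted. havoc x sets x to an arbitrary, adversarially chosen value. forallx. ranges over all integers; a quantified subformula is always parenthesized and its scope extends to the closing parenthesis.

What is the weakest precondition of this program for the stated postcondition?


Working backward. After the program, the postcondition r + 3*x + 1 <= 2*x + 8 must hold; in canonical form it is r + x <= 7.
Before r := 3*x - 3: 4*x <= 10
Before havoc r: 4*x <= 10
Answer: WP = 4*x <= 10


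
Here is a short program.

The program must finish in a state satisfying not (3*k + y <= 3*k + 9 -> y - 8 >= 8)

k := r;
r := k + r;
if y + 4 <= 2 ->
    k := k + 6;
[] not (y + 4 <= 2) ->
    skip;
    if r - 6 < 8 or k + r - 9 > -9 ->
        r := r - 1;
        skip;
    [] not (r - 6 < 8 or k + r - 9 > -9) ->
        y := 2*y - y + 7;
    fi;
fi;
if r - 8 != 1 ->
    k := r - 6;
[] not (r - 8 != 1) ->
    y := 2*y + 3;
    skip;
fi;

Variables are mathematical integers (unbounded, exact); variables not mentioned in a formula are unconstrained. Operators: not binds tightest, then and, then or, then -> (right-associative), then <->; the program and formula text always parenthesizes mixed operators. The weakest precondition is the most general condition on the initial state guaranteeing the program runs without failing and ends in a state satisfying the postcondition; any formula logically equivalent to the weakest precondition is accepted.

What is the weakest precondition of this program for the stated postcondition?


Working backward. After the program, the postcondition not (3*k + y <= 3*k + 9 -> y - 8 >= 8) must hold; in canonical form it is not (y <= 9 -> y >= 16).
Then branch requires not (y <= 9 -> y >= 16); else branch requires not (2*y <= 6 -> 2*y >= 13).
Before the if: (r != 9 -> (not (y <= 9 -> y >= 16))) and ((not (r != 9)) -> (not (2*y <= 6 -> 2*y >= 13)))
Then branch requires (r != 9 -> (not (y <= 9 -> y >= 16))) and ((not (r != 9)) -> (not (2*y <= 6 -> 2*y >= 13))); else branch requires ((r < 14 or k + r > 0) -> ((r != 10 -> (not (y <= 9 -> y >= 16))) and ((not (r != 10)) -> (not (2*y <= 6 -> 2*y >= 13))))) and ((not (r < 14 or k + r > 0)) -> ((r != 9 -> (not (y <= 2 -> y >= 9))) and ((not (r != 9)) -> (not (2*y <= -8 -> 2*y >= -1))))).
Before the if: (y <= -2 -> ((r != 9 -> (not (y <= 9 -> y >= 16))) and ((not (r != 9)) -> (not (2*y <= 6 -> 2*y >= 13))))) and ((not (y <= -2)) -> (((r < 14 or k + r > 0) -> ((r != 10 -> (not (y <= 9 -> y >= 16))) and ((not (r != 10)) -> (not (2*y <= 6 -> 2*y >= 13))))) and ((not (r < 14 or k + r > 0)) -> ((r != 9 -> (not (y <= 2 -> y >= 9))) and ((not (r != 9)) -> (not (2*y <= -8 -> 2*y >= -1)))))))
Before r := k + r: (y <= -2 -> ((k + r != 9 -> (not (y <= 9 -> y >= 16))) and ((not (k + r != 9)) -> (not (2*y <= 6 -> 2*y >= 13))))) and ((not (y <= -2)) -> (((k + r < 14 or 2*k + r > 0) -> ((k + r != 10 -> (not (y <= 9 -> y >= 16))) and ((not (k + r != 10)) -> (not (2*y <= 6 -> 2*y >= 13))))) and ((not (k + r < 14 or 2*k + r > 0)) -> ((k + r != 9 -> (not (y <= 2 -> y >= 9))) and ((not (k + r != 9)) -> (not (2*y <= -8 -> 2*y >= -1)))))))
Before k := r: (y <= -2 -> ((2*r != 9 -> (not (y <= 9 -> y >= 16))) and ((not (2*r != 9)) -> (not (2*y <= 6 -> 2*y >= 13))))) and ((not (y <= -2)) -> (((2*r < 14 or 3*r > 0) -> ((2*r != 10 -> (not (y <= 9 -> y >= 16))) and ((not (2*r != 10)) -> (not (2*y <= 6 -> 2*y >= 13))))) and ((not (2*r < 14 or 3*r > 0)) -> ((2*r != 9 -> (not (y <= 2 -> y >= 9))) and ((not (2*r != 9)) -> (not (2*y <= -8 -> 2*y >= -1)))))))
Answer: WP = (y <= -2 -> ((2*r != 9 -> (not (y <= 9 -> y >= 16))) and ((not (2*r != 9)) -> (not (2*y <= 6 -> 2*y >= 13))))) and ((not (y <= -2)) -> (((2*r < 14 or 3*r > 0) -> ((2*r != 10 -> (not (y <= 9 -> y >= 16))) and ((not (2*r != 10)) -> (not (2*y <= 6 -> 2*y >= 13))))) and ((not (2*r < 14 or 3*r > 0)) -> ((2*r != 9 -> (not (y <= 2 -> y >= 9))) and ((not (2*r != 9)) -> (not (2*y <= -8 -> 2*y >= -1)))))))


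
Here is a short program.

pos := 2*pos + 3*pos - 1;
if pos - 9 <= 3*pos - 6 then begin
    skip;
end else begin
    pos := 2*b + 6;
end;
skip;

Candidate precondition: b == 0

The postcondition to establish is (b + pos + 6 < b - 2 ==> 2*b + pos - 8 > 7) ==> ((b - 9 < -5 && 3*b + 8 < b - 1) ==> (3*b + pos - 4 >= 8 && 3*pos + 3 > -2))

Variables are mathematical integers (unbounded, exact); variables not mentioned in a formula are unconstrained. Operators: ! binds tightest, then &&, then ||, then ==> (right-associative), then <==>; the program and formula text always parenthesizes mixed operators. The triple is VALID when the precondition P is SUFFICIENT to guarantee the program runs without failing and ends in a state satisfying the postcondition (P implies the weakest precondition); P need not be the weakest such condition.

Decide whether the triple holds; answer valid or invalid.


Working backward. After the program, the postcondition (b + pos + 6 < b - 2 ==> 2*b + pos - 8 > 7) ==> ((b - 9 < -5 && 3*b + 8 < b - 1) ==> (3*b + pos - 4 >= 8 && 3*pos + 3 > -2)) must hold; in canonical form it is (pos < -8 ==> 2*b + pos > 15) ==> ((b < 4 && 2*b < -9) ==> (3*b + pos >= 12 && 3*pos > -5)).
Before skip: (pos < -8 ==> 2*b + pos > 15) ==> ((b < 4 && 2*b < -9) ==> (3*b + pos >= 12 && 3*pos > -5))
Then branch requires (pos < -8 ==> 2*b + pos > 15) ==> ((b < 4 && 2*b < -9) ==> (3*b + pos >= 12 && 3*pos > -5)); else branch requires (2*b < -14 ==> 4*b > 9) ==> ((b < 4 && 2*b < -9) ==> (5*b >= 6 && 6*b > -23)).
Before the if: (2*pos >= -3 ==> ((pos < -8 ==> 2*b + pos > 15) ==> ((b < 4 && 2*b < -9) ==> (3*b + pos >= 12 && 3*pos > -5)))) && ((!(2*pos >= -3)) ==> ((2*b < -14 ==> 4*b > 9) ==> ((b < 4 && 2*b < -9) ==> (5*b >= 6 && 6*b > -23))))
Before pos := 2*pos + 3*pos - 1: (10*pos >= -1 ==> ((5*pos < -7 ==> 2*b + 5*pos > 16) ==> ((b < 4 && 2*b < -9) ==> (3*b + 5*pos >= 13 && 15*pos > -2)))) && ((!(10*pos >= -1)) ==> ((2*b < -14 ==> 4*b > 9) ==> ((b < 4 && 2*b < -9) ==> (5*b >= 6 && 6*b > -23))))
The weakest precondition is (10*pos >= -1 ==> ((5*pos < -7 ==> 2*b + 5*pos > 16) ==> ((b < 4 && 2*b < -9) ==> (3*b + 5*pos >= 13 && 15*pos > -2)))) && ((!(10*pos >= -1)) ==> ((2*b < -14 ==> 4*b > 9) ==> ((b < 4 && 2*b < -9) ==> (5*b >= 6 && 6*b > -23)))).
Check whether b == 0 implies it.
Every state satisfying the precondition satisfies the weakest precondition: the implication holds.
Answer: valid


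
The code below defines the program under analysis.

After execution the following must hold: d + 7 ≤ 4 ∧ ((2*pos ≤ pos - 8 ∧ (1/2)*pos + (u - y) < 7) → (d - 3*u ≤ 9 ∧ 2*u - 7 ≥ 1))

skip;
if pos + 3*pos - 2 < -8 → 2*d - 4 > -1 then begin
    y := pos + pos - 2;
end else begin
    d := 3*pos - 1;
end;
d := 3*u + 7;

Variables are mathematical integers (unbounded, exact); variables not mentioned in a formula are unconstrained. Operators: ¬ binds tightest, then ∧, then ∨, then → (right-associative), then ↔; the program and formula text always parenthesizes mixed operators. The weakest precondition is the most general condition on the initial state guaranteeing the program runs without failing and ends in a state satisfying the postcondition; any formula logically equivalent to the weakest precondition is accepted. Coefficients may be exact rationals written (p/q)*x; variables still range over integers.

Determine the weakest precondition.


Working backward. After the program, the postcondition d + 7 ≤ 4 ∧ ((2*pos ≤ pos - 8 ∧ (1/2)*pos + (u - y) < 7) → (d - 3*u ≤ 9 ∧ 2*u - 7 ≥ 1)) must hold; in canonical form it is d ≤ -3 ∧ ((pos ≤ -8 ∧ (1/2)*pos + u < y + 7) → (d ≤ 3*u + 9 ∧ 2*u ≥ 8)).
Before d := 3*u + 7: 3*u ≤ -10 ∧ ((pos ≤ -8 ∧ (1/2)*pos + u < y + 7) → 2*u ≥ 8)
Then branch requires 3*u ≤ -10 ∧ ((pos ≤ -8 ∧ u < (3/2)*pos + 5) → 2*u ≥ 8); else branch requires 3*u ≤ -10 ∧ ((pos ≤ -8 ∧ (1/2)*pos + u < y + 7) → 2*u ≥ 8).
Before the if: ((4*pos < -6 → 2*d > 3) → (3*u ≤ -10 ∧ ((pos ≤ -8 ∧ u < (3/2)*pos + 5) → 2*u ≥ 8))) ∧ ((¬(4*pos < -6 → 2*d > 3)) → (3*u ≤ -10 ∧ ((pos ≤ -8 ∧ (1/2)*pos + u < y + 7) → 2*u ≥ 8)))
Before skip: ((4*pos < -6 → 2*d > 3) → (3*u ≤ -10 ∧ ((pos ≤ -8 ∧ u < (3/2)*pos + 5) → 2*u ≥ 8))) ∧ ((¬(4*pos < -6 → 2*d > 3)) → (3*u ≤ -10 ∧ ((pos ≤ -8 ∧ (1/2)*pos + u < y + 7) → 2*u ≥ 8)))
Answer: WP = ((4*pos < -6 → 2*d > 3) → (3*u ≤ -10 ∧ ((pos ≤ -8 ∧ u < (3/2)*pos + 5) → 2*u ≥ 8))) ∧ ((¬(4*pos < -6 → 2*d > 3)) → (3*u ≤ -10 ∧ ((pos ≤ -8 ∧ (1/2)*pos + u < y + 7) → 2*u ≥ 8)))


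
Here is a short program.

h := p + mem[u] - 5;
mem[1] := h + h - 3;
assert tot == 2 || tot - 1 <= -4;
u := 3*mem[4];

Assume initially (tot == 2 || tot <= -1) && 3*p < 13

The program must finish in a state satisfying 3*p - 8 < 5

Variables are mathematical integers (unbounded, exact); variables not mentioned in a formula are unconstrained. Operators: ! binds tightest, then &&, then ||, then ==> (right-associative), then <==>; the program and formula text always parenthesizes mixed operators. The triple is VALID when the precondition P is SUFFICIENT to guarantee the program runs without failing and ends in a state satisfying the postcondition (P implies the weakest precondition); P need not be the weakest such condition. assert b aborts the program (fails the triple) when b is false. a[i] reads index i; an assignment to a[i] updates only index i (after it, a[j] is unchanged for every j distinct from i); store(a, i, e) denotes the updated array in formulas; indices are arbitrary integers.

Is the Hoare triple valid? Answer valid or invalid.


Working backward. After the program, the postcondition 3*p - 8 < 5 must hold; in canonical form it is 3*p < 13.
Before u := 3*mem[4]: 3*p < 13
Before assert tot == 2 || tot - 1 <= -4: (tot == 2 || tot <= -3) && 3*p < 13
Before mem[1] := h + h - 3: (tot == 2 || tot <= -3) && 3*p < 13
Before h := p + mem[u] - 5: (tot == 2 || tot <= -3) && 3*p < 13
The weakest precondition is (tot == 2 || tot <= -3) && 3*p < 13.
Check whether (tot == 2 || tot <= -1) && 3*p < 13 implies it.
Countermodel: at the initial state p = 4, tot = -2, the precondition holds but the weakest precondition fails.
Answer: invalid


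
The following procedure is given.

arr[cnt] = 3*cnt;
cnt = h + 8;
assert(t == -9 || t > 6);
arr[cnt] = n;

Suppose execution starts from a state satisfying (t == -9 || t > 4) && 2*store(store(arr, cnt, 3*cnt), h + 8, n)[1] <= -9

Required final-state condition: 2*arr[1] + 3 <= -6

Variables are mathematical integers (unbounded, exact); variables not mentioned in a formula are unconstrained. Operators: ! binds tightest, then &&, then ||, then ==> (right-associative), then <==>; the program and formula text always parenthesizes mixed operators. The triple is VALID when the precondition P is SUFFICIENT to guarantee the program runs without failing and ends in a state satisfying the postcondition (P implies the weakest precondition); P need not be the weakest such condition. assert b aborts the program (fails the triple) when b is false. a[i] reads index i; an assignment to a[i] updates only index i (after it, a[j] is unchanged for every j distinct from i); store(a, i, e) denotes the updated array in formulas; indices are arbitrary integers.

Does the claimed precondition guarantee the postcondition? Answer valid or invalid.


Working backward. After the program, the postcondition 2*arr[1] + 3 <= -6 must hold; in canonical form it is 2*arr[1] <= -9.
Before arr[cnt] := n: 2*store(arr, cnt, n)[1] <= -9
Before assert t == -9 || t > 6: (t == -9 || t > 6) && 2*store(arr, cnt, n)[1] <= -9
Before cnt := h + 8: (t == -9 || t > 6) && 2*store(arr, h + 8, n)[1] <= -9
Before arr[cnt] := 3*cnt: (t == -9 || t > 6) && 2*store(store(arr, cnt, 3*cnt), h + 8, n)[1] <= -9
The weakest precondition is (t == -9 || t > 6) && 2*store(store(arr, cnt, 3*cnt), h + 8, n)[1] <= -9.
Check whether (t == -9 || t > 4) && 2*store(store(arr, cnt, 3*cnt), h + 8, n)[1] <= -9 implies it.
Countermodel: at the initial state arr = {[1] = 2, [17422] = 2, elsewhere 2}, cnt = 17422, h = -7, n = -5, t = 5, the precondition holds but the weakest precondition fails.
Answer: invalid


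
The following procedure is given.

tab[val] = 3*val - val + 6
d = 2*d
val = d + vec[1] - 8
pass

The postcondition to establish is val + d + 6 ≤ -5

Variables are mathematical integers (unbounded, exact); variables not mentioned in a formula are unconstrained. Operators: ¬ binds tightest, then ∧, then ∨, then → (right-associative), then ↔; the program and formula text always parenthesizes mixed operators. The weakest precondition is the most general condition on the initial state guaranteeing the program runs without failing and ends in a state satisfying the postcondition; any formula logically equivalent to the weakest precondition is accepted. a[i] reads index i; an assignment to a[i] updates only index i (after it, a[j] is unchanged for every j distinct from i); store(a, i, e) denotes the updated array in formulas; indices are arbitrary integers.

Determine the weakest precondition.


Working backward. After the program, the postcondition val + d + 6 ≤ -5 must hold; in canonical form it is d + val ≤ -11.
Before skip: d + val ≤ -11
Before val := d + vec[1] - 8: vec[1] + 2*d ≤ -3
Before d := 2*d: vec[1] + 4*d ≤ -3
Before tab[val] := 3*val - val + 6: vec[1] + 4*d ≤ -3
Answer: WP = vec[1] + 4*d ≤ -3


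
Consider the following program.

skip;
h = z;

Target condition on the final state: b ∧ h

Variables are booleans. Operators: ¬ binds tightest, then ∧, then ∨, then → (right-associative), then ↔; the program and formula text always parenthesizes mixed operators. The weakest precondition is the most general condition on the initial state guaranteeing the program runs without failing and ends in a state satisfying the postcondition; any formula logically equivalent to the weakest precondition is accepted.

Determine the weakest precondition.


Working backward. After the program, b ∧ h must hold.
Before h := z: b ∧ z
Before skip: b ∧ z
Answer: WP = b ∧ z


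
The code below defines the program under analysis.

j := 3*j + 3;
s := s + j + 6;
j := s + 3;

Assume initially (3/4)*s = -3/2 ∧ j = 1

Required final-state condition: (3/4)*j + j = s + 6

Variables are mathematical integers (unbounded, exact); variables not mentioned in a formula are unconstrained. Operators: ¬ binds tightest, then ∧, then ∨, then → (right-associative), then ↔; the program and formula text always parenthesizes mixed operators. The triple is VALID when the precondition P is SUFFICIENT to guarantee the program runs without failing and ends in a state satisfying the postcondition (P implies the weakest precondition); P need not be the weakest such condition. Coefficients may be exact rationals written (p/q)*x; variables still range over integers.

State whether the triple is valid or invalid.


Working backward. After the program, the postcondition (3/4)*j + j = s + 6 must hold; in canonical form it is (7/4)*j = s + 6.
Before j := s + 3: (3/4)*s = 3/4
Before s := s + j + 6: (3/4)*j + (3/4)*s = -15/4
Before j := 3*j + 3: (9/4)*j + (3/4)*s = -6
The weakest precondition is (9/4)*j + (3/4)*s = -6.
Check whether (3/4)*s = -3/2 ∧ j = 1 implies it.
Countermodel: at the initial state j = 1, s = -2, the precondition holds but the weakest precondition fails.
Answer: invalid


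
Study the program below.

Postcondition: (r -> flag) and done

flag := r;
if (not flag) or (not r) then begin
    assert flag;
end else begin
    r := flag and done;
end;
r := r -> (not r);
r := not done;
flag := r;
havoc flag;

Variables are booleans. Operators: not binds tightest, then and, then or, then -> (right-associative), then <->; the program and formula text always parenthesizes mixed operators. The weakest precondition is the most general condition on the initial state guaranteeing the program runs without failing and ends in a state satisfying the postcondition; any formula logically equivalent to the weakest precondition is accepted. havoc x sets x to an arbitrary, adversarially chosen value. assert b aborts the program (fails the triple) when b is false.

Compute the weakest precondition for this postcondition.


Working backward. After the program, (r -> flag) and done must hold.
Before havoc flag: done and (not r)
Before flag := r: done and (not r)
Before r := not done: done
Before r := r -> (not r): done
Then branch requires flag and done; else branch requires done.
Before the if: (((not flag) or (not r)) -> (flag and done)) and ((not ((not flag) or (not r))) -> done)
Before flag := r: ((not r) -> (r and done)) and (r -> done)
Answer: WP = ((not r) -> (r and done)) and (r -> done)


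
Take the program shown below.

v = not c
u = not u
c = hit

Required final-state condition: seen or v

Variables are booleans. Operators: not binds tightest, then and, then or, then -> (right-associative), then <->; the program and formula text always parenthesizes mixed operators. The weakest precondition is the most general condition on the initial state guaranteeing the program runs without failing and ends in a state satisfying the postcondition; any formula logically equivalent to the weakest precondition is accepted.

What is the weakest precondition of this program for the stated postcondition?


Working backward. After the program, seen or v must hold.
Before c := hit: seen or v
Before u := not u: seen or v
Before v := not c: seen or (not c)
Answer: WP = seen or (not c)


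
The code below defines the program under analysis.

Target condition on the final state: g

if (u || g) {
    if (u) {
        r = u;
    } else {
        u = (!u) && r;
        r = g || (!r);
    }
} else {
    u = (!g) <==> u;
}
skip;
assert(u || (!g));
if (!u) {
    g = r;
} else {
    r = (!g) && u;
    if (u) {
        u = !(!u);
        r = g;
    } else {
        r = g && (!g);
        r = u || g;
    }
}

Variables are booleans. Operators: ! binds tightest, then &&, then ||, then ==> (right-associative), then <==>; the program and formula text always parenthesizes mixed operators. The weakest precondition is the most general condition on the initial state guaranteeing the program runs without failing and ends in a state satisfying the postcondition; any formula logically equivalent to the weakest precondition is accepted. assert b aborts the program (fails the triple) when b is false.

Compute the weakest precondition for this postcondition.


Working backward. After the program, g must hold.
Then branch requires r; else branch requires (u ==> g) && ((!u) ==> g).
Before the if: ((!u) ==> r) && (u ==> ((u ==> g) && ((!u) ==> g)))
Before assert u || (!g): (u || (!g)) && ((!u) ==> r) && (u ==> ((u ==> g) && ((!u) ==> g)))
Before skip: (u || (!g)) && ((!u) ==> r) && (u ==> ((u ==> g) && ((!u) ==> g)))
Then branch requires (u ==> ((u || (!g)) && ((!u) ==> u) && (u ==> ((u ==> g) && ((!u) ==> g))))) && ((!u) ==> ((((!u) && r) || (!g)) && ((!((!u) && r)) ==> (g || (!r))) && (((!u) && r) ==> ((((!u) && r) ==> g) && ((!((!u) && r)) ==> g))))); else branch requires (((!g) <==> u) || (!g)) && ((!((!g) <==> u)) ==> r) && (((!g) <==> u) ==> ((((!g) <==> u) ==> g) && ((!((!g) <==> u)) ==> g))).
Before the if: ((u || g) ==> ((u ==> ((u || (!g)) && ((!u) ==> u) && (u ==> ((u ==> g) && ((!u) ==> g))))) && ((!u) ==> ((((!u) && r) || (!g)) && ((!((!u) && r)) ==> (g || (!r))) && (((!u) && r) ==> ((((!u) && r) ==> g) && ((!((!u) && r)) ==> g))))))) && ((!(u || g)) ==> ((((!g) <==> u) || (!g)) && ((!((!g) <==> u)) ==> r) && (((!g) <==> u) ==> ((((!g) <==> u) ==> g) && ((!((!g) <==> u)) ==> g)))))
Answer: WP = ((u || g) ==> ((u ==> ((u || (!g)) && ((!u) ==> u) && (u ==> ((u ==> g) && ((!u) ==> g))))) && ((!u) ==> ((((!u) && r) || (!g)) && ((!((!u) && r)) ==> (g || (!r))) && (((!u) && r) ==> ((((!u) && r) ==> g) && ((!((!u) && r)) ==> g))))))) && ((!(u || g)) ==> ((((!g) <==> u) || (!g)) && ((!((!g) <==> u)) ==> r) && (((!g) <==> u) ==> ((((!g) <==> u) ==> g) && ((!((!g) <==> u)) ==> g)))))
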